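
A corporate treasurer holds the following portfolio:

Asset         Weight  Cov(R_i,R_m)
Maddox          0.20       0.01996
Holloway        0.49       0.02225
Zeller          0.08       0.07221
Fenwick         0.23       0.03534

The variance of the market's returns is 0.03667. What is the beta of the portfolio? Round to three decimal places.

β_Maddox = 0.01996 / 0.03667 = 0.5443
β_Holloway = 0.02225 / 0.03667 = 0.6068
β_Zeller = 0.07221 / 0.03667 = 1.9692
β_Fenwick = 0.03534 / 0.03667 = 0.9637
β_P = Σ w_i β_i = 0.20×0.5443 + 0.49×0.6068 + 0.08×1.9692 + 0.23×0.9637 = 0.7854

0.785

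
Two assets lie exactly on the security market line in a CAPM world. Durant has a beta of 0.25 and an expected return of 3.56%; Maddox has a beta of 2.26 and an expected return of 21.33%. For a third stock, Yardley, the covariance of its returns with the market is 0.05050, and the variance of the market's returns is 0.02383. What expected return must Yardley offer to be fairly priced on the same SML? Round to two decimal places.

MRP = (21.33% − 3.56%) / (2.26 − 0.25) = 8.8408%
R_f = 3.56% − 0.25 × 8.8408% = 1.3498%
β_Yardley = Cov / Var(R_m) = 0.05050 / 0.02383 = 2.1192
E(R_Yardley) = R_f + β × MRP = 1.3498% + 2.1192 × 8.8408% = 20.09%

20.09%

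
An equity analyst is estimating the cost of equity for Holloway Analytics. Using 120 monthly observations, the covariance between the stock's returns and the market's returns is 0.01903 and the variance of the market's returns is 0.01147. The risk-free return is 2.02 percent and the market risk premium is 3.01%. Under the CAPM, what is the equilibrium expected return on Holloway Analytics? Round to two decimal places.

7.01%

β = Cov(R_i, R_m) / Var(R_m) = 0.01903 / 0.01147 = 1.6591
E(R) = R_f + β × MRP = 2.02% + 1.6591 × 3.01% = 7.01%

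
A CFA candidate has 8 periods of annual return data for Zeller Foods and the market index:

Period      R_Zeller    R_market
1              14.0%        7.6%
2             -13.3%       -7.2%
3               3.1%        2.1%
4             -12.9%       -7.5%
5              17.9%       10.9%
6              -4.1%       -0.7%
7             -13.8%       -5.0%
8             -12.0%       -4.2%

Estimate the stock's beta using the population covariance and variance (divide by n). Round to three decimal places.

Mean R_i = (14.0 − 13.3 + 3.1 − 12.9 + 17.9 − 4.1 − 13.8 − 12.0) / 8 = -2.6375%
Mean R_m = (7.6 − 7.2 + 2.1 − 7.5 + 10.9 − 0.7 − 5.0 − 4.2) / 8 = -0.5000%
Σ(R_i − R̄_i)(R_m − R̄_m) = 612.2500  ⇒  Cov = 612.2500 / 8 = 76.5313
Σ(R_m − R̄_m)² = 330.2000  ⇒  Var(R_m) = 330.2000 / 8 = 41.2750
β = Cov / Var(R_m) = 76.5313 / 41.2750 = 1.8542

1.854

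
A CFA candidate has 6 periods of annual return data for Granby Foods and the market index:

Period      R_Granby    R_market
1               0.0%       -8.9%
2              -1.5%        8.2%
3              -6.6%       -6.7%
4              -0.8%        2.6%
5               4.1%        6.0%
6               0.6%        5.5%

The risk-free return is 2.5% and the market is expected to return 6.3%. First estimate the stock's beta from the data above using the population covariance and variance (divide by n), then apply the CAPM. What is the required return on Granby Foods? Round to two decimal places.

Mean R_i = (0.0 − 1.5 − 6.6 − 0.8 + 4.1 + 0.6) / 6 = -0.7000%
Mean R_m = (-8.9 + 8.2 − 6.7 + 2.6 + 6.0 + 5.5) / 6 = 1.1167%
Σ(R_i − R̄_i)(R_m − R̄_m) = 62.4300  ⇒  Cov = 62.4300 / 6 = 10.4050
Σ(R_m − R̄_m)² = 256.8683  ⇒  Var(R_m) = 256.8683 / 6 = 42.8114
β = Cov / Var(R_m) = 10.4050 / 42.8114 = 0.2430
MRP = 6.3% − 2.5% = 3.80%
E(R) = R_f + β × MRP = 2.5% + 0.2430 × 3.8% = 3.42%

3.42%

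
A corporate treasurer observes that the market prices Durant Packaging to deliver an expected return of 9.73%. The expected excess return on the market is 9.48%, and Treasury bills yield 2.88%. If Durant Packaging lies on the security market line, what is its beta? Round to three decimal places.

β = (E(R) − R_f) / MRP = (9.73% − 2.88%) / 9.48% = 6.85% / 9.48% = 0.723

0.723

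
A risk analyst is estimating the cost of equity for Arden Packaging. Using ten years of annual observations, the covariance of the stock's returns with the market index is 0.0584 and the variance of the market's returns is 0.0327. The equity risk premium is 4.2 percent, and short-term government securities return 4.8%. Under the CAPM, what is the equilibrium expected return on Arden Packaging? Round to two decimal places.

12.30%

β = Cov(R_i, R_m) / Var(R_m) = 0.0584 / 0.0327 = 1.7859
E(R) = R_f + β × MRP = 4.8% + 1.7859 × 4.2% = 12.30%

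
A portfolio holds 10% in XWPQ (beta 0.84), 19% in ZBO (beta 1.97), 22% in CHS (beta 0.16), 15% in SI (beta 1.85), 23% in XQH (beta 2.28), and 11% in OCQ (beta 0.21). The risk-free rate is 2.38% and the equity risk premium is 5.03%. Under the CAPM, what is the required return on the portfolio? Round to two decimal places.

9.01%

β_P = Σ w_i β_i = 0.10×0.84 + 0.19×1.97 + 0.22×0.16 + 0.15×1.85 + 0.23×2.28 + 0.11×0.21 = 1.3185
E(R_P) = R_f + β_P × MRP = 2.38% + 1.3185 × 5.03% = 9.01%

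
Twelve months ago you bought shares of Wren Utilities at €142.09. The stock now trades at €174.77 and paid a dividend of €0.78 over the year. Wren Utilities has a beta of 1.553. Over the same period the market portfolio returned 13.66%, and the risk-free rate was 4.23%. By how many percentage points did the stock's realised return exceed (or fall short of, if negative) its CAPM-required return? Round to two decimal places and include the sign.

Realised HPR = (P1 + D1 − P0) / P0 = (174.77 + 0.78 − 142.09) / 142.09 = 33.46 / 142.09 = 23.5485%
MRP = 13.66% − 4.23% = 9.43%
CAPM required = R_f + β·MRP = 4.23% + 1.553 × 9.43% = 18.87479%
α = realised − required = 23.5485% − 18.87479% = +4.67%

+4.67%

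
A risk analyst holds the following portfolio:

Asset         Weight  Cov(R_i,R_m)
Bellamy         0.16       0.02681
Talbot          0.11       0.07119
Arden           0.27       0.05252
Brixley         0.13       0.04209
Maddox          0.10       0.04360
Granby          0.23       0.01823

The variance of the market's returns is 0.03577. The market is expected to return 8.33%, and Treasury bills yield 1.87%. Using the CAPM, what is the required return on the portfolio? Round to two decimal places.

β_Bellamy = 0.02681 / 0.03577 = 0.7495
β_Talbot = 0.07119 / 0.03577 = 1.9902
β_Arden = 0.05252 / 0.03577 = 1.4683
β_Brixley = 0.04209 / 0.03577 = 1.1767
β_Maddox = 0.04360 / 0.03577 = 1.2189
β_Granby = 0.01823 / 0.03577 = 0.5096
β_P = Σ w_i β_i = 0.16×0.7495 + 0.11×1.9902 + 0.27×1.4683 + 0.13×1.1767 + 0.10×1.2189 + 0.23×0.5096 = 1.1274
MRP = 8.33% − 1.87% = 6.46%
E(R_P) = R_f + β_P × MRP = 1.87% + 1.1274 × 6.46% = 9.15%

9.15%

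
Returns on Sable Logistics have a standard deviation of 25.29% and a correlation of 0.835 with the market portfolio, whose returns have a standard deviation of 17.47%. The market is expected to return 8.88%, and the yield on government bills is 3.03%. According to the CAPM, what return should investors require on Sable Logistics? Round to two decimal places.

10.10%

β = ρ × σ_i / σ_m = 0.835 × 25.29% / 17.47% = 1.2088
MRP = 8.88% − 3.03% = 5.85%
E(R) = 3.03% + 1.2088 × 5.85% = 10.10%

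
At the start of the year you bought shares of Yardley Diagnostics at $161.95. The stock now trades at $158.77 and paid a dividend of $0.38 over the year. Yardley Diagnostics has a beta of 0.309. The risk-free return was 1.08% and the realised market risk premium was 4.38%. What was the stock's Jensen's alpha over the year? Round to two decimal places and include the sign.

Realised HPR = (P1 + D1 − P0) / P0 = (158.77 + 0.38 − 161.95) / 161.95 = -2.80 / 161.95 = -1.7289%
CAPM required = R_f + β·MRP = 1.08% + 0.309 × 4.38% = 2.43342%
α = realised − required = -1.7289% − 2.43342% = -4.16%

-4.16%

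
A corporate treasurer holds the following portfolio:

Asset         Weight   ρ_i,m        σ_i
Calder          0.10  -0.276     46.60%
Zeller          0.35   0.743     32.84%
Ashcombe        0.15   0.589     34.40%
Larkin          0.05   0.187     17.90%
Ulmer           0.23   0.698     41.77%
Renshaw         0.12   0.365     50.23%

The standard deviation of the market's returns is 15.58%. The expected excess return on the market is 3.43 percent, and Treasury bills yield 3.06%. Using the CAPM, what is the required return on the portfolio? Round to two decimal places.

7.32%

β_Calder = -0.276 × 46.60% / 15.58% = -0.8255
β_Zeller = 0.743 × 32.84% / 15.58% = 1.5661
β_Ashcombe = 0.589 × 34.40% / 15.58% = 1.3005
β_Larkin = 0.187 × 17.90% / 15.58% = 0.2148
β_Ulmer = 0.698 × 41.77% / 15.58% = 1.8713
β_Renshaw = 0.365 × 50.23% / 15.58% = 1.1768
β_P = Σ w_i β_i = 0.10×-0.8255 + 0.35×1.5661 + 0.15×1.3005 + 0.05×0.2148 + 0.23×1.8713 + 0.12×1.1768 = 1.2430
E(R_P) = R_f + β_P × MRP = 3.06% + 1.2430 × 3.43% = 7.32%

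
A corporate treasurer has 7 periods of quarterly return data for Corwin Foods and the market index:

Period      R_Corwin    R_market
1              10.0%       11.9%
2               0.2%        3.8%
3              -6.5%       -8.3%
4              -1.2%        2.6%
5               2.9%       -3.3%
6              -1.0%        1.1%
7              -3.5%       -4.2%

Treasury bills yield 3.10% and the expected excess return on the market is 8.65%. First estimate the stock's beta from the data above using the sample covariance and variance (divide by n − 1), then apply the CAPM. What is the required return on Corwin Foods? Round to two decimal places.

8.90%

Mean R_i = (10.0 + 0.2 − 6.5 − 1.2 + 2.9 − 1.0 − 3.5) / 7 = 0.1286%
Mean R_m = (11.9 + 3.8 − 8.3 + 2.6 − 3.3 + 1.1 − 4.2) / 7 = 0.5143%
Σ(R_i − R̄_i)(R_m − R̄_m) = 174.1571  ⇒  Cov = 174.1571 / 6 = 29.0262
Σ(R_m − R̄_m)² = 259.5886  ⇒  Var(R_m) = 259.5886 / 6 = 43.2648
β = Cov / Var(R_m) = 29.0262 / 43.2648 = 0.6709
E(R) = R_f + β × MRP = 3.10% + 0.6709 × 8.65% = 8.90%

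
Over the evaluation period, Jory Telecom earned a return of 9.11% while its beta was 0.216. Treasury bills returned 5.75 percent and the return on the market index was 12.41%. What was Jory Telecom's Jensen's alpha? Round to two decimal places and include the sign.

Market excess return = 12.41% − 5.75% = 6.66%
CAPM benchmark = R_f + β(R_m − R_f) = 5.75% + 0.216 × 6.66% = 7.18856%
α = actual − benchmark = 9.11% − 7.18856% = +1.92%

+1.92%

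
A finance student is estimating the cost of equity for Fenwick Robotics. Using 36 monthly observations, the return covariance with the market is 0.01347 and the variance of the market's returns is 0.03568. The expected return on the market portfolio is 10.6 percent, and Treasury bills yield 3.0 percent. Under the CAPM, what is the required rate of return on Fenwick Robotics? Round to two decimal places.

5.87%

β = Cov(R_i, R_m) / Var(R_m) = 0.01347 / 0.03568 = 0.3775
MRP = 10.6% − 3.0% = 7.60%
E(R) = R_f + β × MRP = 3.0% + 0.3775 × 7.6% = 5.87%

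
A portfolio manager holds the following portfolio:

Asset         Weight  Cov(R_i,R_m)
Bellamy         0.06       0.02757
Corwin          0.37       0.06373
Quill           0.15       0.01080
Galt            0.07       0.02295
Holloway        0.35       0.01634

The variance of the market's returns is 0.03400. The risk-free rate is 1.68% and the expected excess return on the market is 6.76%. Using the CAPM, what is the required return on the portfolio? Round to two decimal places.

β_Bellamy = 0.02757 / 0.03400 = 0.8109
β_Corwin = 0.06373 / 0.03400 = 1.8744
β_Quill = 0.01080 / 0.03400 = 0.3176
β_Galt = 0.02295 / 0.03400 = 0.6750
β_Holloway = 0.01634 / 0.03400 = 0.4806
β_P = Σ w_i β_i = 0.06×0.8109 + 0.37×1.8744 + 0.15×0.3176 + 0.07×0.6750 + 0.35×0.4806 = 1.0053
E(R_P) = R_f + β_P × MRP = 1.68% + 1.0053 × 6.76% = 8.48%

8.48%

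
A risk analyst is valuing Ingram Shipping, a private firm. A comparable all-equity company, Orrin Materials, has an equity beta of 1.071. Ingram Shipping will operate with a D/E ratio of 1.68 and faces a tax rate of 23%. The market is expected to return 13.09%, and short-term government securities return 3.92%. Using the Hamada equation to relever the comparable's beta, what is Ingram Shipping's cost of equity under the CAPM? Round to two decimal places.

β_L = β_U × [1 + (1 − t)(D/E)] = 1.071 × [1 + (1 − 0.23) × 1.68]
    = 1.071 × [1 + 0.77 × 1.68] = 1.071 × 2.2936 = 2.4564
MRP = 13.09% − 3.92% = 9.17%
E(R) = R_f + β_L × MRP = 3.92% + 2.4564 × 9.17% = 26.45%

26.45%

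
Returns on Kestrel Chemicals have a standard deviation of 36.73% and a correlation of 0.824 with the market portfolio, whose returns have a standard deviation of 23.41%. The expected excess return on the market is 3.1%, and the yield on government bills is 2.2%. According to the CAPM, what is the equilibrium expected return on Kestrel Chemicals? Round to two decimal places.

6.21%

β = ρ × σ_i / σ_m = 0.824 × 36.73% / 23.41% = 1.2928
E(R) = 2.2% + 1.2928 × 3.1% = 6.21%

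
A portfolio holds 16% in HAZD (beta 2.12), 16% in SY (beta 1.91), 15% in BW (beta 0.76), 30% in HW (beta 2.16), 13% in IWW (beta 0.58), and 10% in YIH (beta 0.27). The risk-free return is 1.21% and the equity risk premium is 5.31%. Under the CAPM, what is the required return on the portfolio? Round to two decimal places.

9.22%

β_P = Σ w_i β_i = 0.16×2.12 + 0.16×1.91 + 0.15×0.76 + 0.30×2.16 + 0.13×0.58 + 0.10×0.27 = 1.5092
E(R_P) = R_f + β_P × MRP = 1.21% + 1.5092 × 5.31% = 9.22%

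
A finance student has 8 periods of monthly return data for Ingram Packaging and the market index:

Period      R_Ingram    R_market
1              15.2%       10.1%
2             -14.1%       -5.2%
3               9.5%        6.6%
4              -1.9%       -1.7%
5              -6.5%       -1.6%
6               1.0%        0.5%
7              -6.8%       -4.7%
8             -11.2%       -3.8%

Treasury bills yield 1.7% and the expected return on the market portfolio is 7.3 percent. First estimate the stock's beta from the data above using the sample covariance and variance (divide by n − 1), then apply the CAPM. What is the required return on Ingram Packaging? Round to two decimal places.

11.57%

Mean R_i = (15.2 − 14.1 + 9.5 − 1.9 − 6.5 + 1.0 − 6.8 − 11.2) / 8 = -1.8500%
Mean R_m = (10.1 − 5.2 + 6.6 − 1.7 − 1.6 + 0.5 − 4.7 − 3.8) / 8 = 0.0250%
Σ(R_i − R̄_i)(R_m − R̄_m) = 378.5600  ⇒  Cov = 378.5600 / 7 = 54.0800
Σ(R_m − R̄_m)² = 214.8350  ⇒  Var(R_m) = 214.8350 / 7 = 30.6907
β = Cov / Var(R_m) = 54.0800 / 30.6907 = 1.7621
MRP = 7.3% − 1.7% = 5.60%
E(R) = R_f + β × MRP = 1.7% + 1.7621 × 5.6% = 11.57%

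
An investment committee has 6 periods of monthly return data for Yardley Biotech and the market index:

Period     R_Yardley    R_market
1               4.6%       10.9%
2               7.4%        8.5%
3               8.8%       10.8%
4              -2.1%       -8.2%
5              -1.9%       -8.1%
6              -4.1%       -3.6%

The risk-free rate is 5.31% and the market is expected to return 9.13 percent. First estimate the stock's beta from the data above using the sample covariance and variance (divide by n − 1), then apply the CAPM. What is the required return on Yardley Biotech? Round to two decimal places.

7.36%

Mean R_i = (4.6 + 7.4 + 8.8 − 2.1 − 1.9 − 4.1) / 6 = 2.1167%
Mean R_m = (10.9 + 8.5 + 10.8 − 8.2 − 8.1 − 3.6) / 6 = 1.7167%
Σ(R_i − R̄_i)(R_m − R̄_m) = 233.6483  ⇒  Cov = 233.6483 / 5 = 46.7297
Σ(R_m − R̄_m)² = 435.8283  ⇒  Var(R_m) = 435.8283 / 5 = 87.1657
β = Cov / Var(R_m) = 46.7297 / 87.1657 = 0.5361
MRP = 9.13% − 5.31% = 3.82%
E(R) = R_f + β × MRP = 5.31% + 0.5361 × 3.82% = 7.36%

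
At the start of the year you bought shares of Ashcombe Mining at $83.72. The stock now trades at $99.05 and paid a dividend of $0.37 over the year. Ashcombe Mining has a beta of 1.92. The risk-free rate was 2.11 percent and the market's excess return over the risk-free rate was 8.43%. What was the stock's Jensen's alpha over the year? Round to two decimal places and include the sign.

Realised HPR = (P1 + D1 − P0) / P0 = (99.05 + 0.37 − 83.72) / 83.72 = 15.70 / 83.72 = 18.7530%
CAPM required = R_f + β·MRP = 2.11% + 1.92 × 8.43% = 18.2956%
α = realised − required = 18.7530% − 18.2956% = +0.46%

+0.46%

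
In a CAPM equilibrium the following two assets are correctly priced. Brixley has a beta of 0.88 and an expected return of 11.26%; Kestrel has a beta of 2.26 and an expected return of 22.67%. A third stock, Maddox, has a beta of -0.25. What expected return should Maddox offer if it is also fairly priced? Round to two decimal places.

MRP (SML slope) = (22.67% − 11.26%) / (2.26 − 0.88) = 11.41% / 1.38 = 8.2681%
R_f (intercept) = 11.26% − 0.88 × 8.2681% = 3.9841%
E(R_Maddox) = R_f + β × MRP = 3.9841% + -0.25 × 8.2681% = 1.92%

1.92%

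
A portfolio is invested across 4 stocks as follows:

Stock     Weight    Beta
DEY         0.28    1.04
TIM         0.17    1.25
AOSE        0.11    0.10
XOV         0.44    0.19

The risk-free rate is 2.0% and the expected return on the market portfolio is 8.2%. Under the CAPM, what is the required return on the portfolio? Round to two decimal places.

5.71%

β_P = Σ w_i β_i = 0.28×1.04 + 0.17×1.25 + 0.11×0.10 + 0.44×0.19 = 0.5983
MRP = 8.2% − 2.0% = 6.20%
E(R_P) = R_f + β_P × MRP = 2.0% + 0.5983 × 6.2% = 5.71%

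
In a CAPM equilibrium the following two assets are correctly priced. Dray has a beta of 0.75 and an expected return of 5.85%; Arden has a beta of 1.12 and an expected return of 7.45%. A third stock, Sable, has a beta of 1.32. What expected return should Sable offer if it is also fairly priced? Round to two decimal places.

8.31%

MRP (SML slope) = (7.45% − 5.85%) / (1.12 − 0.75) = 1.60% / 0.37 = 4.3243%
R_f (intercept) = 5.85% − 0.75 × 4.3243% = 2.6068%
E(R_Sable) = R_f + β × MRP = 2.6068% + 1.32 × 4.3243% = 8.31%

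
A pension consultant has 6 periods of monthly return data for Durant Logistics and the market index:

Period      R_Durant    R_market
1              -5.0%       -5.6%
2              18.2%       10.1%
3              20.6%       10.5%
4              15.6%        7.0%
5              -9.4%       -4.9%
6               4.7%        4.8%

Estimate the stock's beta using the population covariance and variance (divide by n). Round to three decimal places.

1.705

Mean R_i = (-5.0 + 18.2 + 20.6 + 15.6 − 9.4 + 4.7) / 6 = 7.4500%
Mean R_m = (-5.6 + 10.1 + 10.5 + 7.0 − 4.9 + 4.8) / 6 = 3.6500%
Σ(R_i − R̄_i)(R_m − R̄_m) = 442.7850  ⇒  Cov = 442.7850 / 6 = 73.7975
Σ(R_m − R̄_m)² = 259.7350  ⇒  Var(R_m) = 259.7350 / 6 = 43.2892
β = Cov / Var(R_m) = 73.7975 / 43.2892 = 1.7048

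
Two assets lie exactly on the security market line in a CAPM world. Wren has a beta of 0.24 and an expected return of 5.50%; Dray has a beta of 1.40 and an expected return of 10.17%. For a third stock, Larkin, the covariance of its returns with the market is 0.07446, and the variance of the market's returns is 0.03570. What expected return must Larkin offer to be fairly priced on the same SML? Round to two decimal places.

MRP = (10.17% − 5.50%) / (1.40 − 0.24) = 4.0259%
R_f = 5.50% − 0.24 × 4.0259% = 4.5338%
β_Larkin = Cov / Var(R_m) = 0.07446 / 0.03570 = 2.0857
E(R_Larkin) = R_f + β × MRP = 4.5338% + 2.0857 × 4.0259% = 12.93%

12.93%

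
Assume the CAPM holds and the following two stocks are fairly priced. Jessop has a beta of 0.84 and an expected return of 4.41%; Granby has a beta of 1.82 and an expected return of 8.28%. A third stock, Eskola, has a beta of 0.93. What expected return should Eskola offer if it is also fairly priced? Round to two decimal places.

4.77%

MRP (SML slope) = (8.28% − 4.41%) / (1.82 − 0.84) = 3.87% / 0.98 = 3.9490%
R_f (intercept) = 4.41% − 0.84 × 3.9490% = 1.0928%
E(R_Eskola) = R_f + β × MRP = 1.0928% + 0.93 × 3.9490% = 4.77%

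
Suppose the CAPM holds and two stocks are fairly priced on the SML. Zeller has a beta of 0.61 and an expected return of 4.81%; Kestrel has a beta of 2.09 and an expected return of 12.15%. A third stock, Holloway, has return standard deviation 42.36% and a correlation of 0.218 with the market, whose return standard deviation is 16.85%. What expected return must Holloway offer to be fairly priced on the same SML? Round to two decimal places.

4.50%

MRP = (12.15% − 4.81%) / (2.09 − 0.61) = 4.9595%
R_f = 4.81% − 0.61 × 4.9595% = 1.7847%
β_Holloway = ρ·σ_i/σ_m = 0.218 × 42.36 / 16.85 = 0.5480
E(R_Holloway) = R_f + β × MRP = 1.7847% + 0.5480 × 4.9595% = 4.50%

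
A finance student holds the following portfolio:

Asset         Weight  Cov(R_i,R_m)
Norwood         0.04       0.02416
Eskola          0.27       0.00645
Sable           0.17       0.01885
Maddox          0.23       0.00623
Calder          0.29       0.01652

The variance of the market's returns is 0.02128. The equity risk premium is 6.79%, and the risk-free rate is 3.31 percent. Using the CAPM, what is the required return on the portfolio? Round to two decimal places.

β_Norwood = 0.02416 / 0.02128 = 1.1353
β_Eskola = 0.00645 / 0.02128 = 0.3031
β_Sable = 0.01885 / 0.02128 = 0.8858
β_Maddox = 0.00623 / 0.02128 = 0.2928
β_Calder = 0.01652 / 0.02128 = 0.7763
β_P = Σ w_i β_i = 0.04×1.1353 + 0.27×0.3031 + 0.17×0.8858 + 0.23×0.2928 + 0.29×0.7763 = 0.5703
E(R_P) = R_f + β_P × MRP = 3.31% + 0.5703 × 6.79% = 7.18%

7.18%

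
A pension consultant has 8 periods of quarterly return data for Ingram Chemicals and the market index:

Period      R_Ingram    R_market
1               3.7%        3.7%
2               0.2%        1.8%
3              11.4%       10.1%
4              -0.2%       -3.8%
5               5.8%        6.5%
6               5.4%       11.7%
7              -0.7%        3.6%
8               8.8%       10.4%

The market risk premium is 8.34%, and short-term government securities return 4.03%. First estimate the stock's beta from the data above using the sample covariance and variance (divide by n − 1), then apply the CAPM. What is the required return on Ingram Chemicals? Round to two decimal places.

9.71%

Mean R_i = (3.7 + 0.2 + 11.4 − 0.2 + 5.8 + 5.4 − 0.7 + 8.8) / 8 = 4.3000%
Mean R_m = (3.7 + 1.8 + 10.1 − 3.8 + 6.5 + 11.7 + 3.6 + 10.4) / 8 = 5.5000%
Σ(R_i − R̄_i)(R_m − R̄_m) = 130.6300  ⇒  Cov = 130.6300 / 7 = 18.6614
Σ(R_m − R̄_m)² = 191.6400  ⇒  Var(R_m) = 191.6400 / 7 = 27.3771
β = Cov / Var(R_m) = 18.6614 / 27.3771 = 0.6816
E(R) = R_f + β × MRP = 4.03% + 0.6816 × 8.34% = 9.71%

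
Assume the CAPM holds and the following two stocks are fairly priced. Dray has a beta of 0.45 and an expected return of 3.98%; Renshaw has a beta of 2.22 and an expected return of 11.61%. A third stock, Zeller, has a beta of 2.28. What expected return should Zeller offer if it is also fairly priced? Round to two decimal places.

MRP (SML slope) = (11.61% − 3.98%) / (2.22 − 0.45) = 7.63% / 1.77 = 4.3107%
R_f (intercept) = 3.98% − 0.45 × 4.3107% = 2.0402%
E(R_Zeller) = R_f + β × MRP = 2.0402% + 2.28 × 4.3107% = 11.87%

11.87%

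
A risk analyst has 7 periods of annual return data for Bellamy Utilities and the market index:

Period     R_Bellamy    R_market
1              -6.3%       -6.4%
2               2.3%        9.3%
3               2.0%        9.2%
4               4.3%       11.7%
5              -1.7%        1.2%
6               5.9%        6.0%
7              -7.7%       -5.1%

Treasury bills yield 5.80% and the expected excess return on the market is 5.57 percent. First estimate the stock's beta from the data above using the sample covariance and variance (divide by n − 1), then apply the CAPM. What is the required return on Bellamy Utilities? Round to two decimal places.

Mean R_i = (-6.3 + 2.3 + 2.0 + 4.3 − 1.7 + 5.9 − 7.7) / 7 = -0.1714%
Mean R_m = (-6.4 + 9.3 + 9.2 + 11.7 + 1.2 + 6.0 − 5.1) / 7 = 3.7000%
Σ(R_i − R̄_i)(R_m − R̄_m) = 207.4900  ⇒  Cov = 207.4900 / 6 = 34.5817
Σ(R_m − R̄_m)² = 316.6000  ⇒  Var(R_m) = 316.6000 / 6 = 52.7667
β = Cov / Var(R_m) = 34.5817 / 52.7667 = 0.6554
E(R) = R_f + β × MRP = 5.80% + 0.6554 × 5.57% = 9.45%

9.45%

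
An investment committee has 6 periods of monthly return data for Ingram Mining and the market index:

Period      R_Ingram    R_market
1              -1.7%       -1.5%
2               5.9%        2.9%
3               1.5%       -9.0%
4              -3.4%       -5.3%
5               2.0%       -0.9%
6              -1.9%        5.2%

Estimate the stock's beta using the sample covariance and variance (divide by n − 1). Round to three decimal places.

Mean R_i = (-1.7 + 5.9 + 1.5 − 3.4 + 2.0 − 1.9) / 6 = 0.4000%
Mean R_m = (-1.5 + 2.9 − 9.0 − 5.3 − 0.9 + 5.2) / 6 = -1.4333%
Σ(R_i − R̄_i)(R_m − R̄_m) = 15.9400  ⇒  Cov = 15.9400 / 5 = 3.1880
Σ(R_m − R̄_m)² = 135.2733  ⇒  Var(R_m) = 135.2733 / 5 = 27.0547
β = Cov / Var(R_m) = 3.1880 / 27.0547 = 0.1178

0.118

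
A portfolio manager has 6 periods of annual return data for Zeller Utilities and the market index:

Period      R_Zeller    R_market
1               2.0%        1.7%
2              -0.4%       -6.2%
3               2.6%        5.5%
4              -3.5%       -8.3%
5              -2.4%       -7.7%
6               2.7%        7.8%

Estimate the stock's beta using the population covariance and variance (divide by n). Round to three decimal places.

Mean R_i = (2.0 − 0.4 + 2.6 − 3.5 − 2.4 + 2.7) / 6 = 0.1667%
Mean R_m = (1.7 − 6.2 + 5.5 − 8.3 − 7.7 + 7.8) / 6 = -1.2000%
Σ(R_i − R̄_i)(R_m − R̄_m) = 89.9700  ⇒  Cov = 89.9700 / 6 = 14.9950
Σ(R_m − R̄_m)² = 251.9600  ⇒  Var(R_m) = 251.9600 / 6 = 41.9933
β = Cov / Var(R_m) = 14.9950 / 41.9933 = 0.3571

0.357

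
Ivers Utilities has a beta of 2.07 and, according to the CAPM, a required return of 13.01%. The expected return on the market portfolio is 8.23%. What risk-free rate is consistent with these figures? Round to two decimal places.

3.76%

E(R) = R_f + β(E(R_m) − R_f) = R_f(1 − β) + β·E(R_m)
13.01% = R_f × (1 − 2.07) + 2.07 × 8.23%
13.01% = R_f × -1.07 + 17.0361%
R_f = (13.01% − 17.0361%) / -1.07 = 3.76%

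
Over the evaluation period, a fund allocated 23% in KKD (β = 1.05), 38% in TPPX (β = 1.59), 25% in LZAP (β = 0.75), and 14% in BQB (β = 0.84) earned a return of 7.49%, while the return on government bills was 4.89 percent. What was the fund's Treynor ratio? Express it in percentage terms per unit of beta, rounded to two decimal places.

β_P = 0.23×1.05 + 0.38×1.59 + 0.25×0.75 + 0.14×0.84 = 1.1508
Treynor = (R_P − R_f) / β_P = (7.49% − 4.89%) / 1.1508 = 2.60% / 1.1508 = 2.26%

2.26%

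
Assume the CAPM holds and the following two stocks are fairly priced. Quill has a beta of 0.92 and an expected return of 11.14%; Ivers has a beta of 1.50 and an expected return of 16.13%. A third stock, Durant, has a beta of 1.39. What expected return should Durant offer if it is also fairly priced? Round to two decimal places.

15.18%

MRP (SML slope) = (16.13% − 11.14%) / (1.50 − 0.92) = 4.99% / 0.58 = 8.6034%
R_f (intercept) = 11.14% − 0.92 × 8.6034% = 3.2249%
E(R_Durant) = R_f + β × MRP = 3.2249% + 1.39 × 8.6034% = 15.18%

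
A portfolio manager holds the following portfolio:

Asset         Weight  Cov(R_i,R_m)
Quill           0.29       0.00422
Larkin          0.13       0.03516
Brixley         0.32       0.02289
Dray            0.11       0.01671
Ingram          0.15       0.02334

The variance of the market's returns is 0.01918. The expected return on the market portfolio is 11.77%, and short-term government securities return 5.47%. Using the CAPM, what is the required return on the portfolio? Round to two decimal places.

11.53%

β_Quill = 0.00422 / 0.01918 = 0.2200
β_Larkin = 0.03516 / 0.01918 = 1.8332
β_Brixley = 0.02289 / 0.01918 = 1.1934
β_Dray = 0.01671 / 0.01918 = 0.8712
β_Ingram = 0.02334 / 0.01918 = 1.2169
β_P = Σ w_i β_i = 0.29×0.2200 + 0.13×1.8332 + 0.32×1.1934 + 0.11×0.8712 + 0.15×1.2169 = 0.9624
MRP = 11.77% − 5.47% = 6.30%
E(R_P) = R_f + β_P × MRP = 5.47% + 0.9624 × 6.30% = 11.53%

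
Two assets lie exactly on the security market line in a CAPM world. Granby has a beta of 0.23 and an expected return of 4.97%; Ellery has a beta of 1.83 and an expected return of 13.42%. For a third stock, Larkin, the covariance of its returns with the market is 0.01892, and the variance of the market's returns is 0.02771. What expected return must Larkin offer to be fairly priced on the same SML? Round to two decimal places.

MRP = (13.42% − 4.97%) / (1.83 − 0.23) = 5.2813%
R_f = 4.97% − 0.23 × 5.2813% = 3.7553%
β_Larkin = Cov / Var(R_m) = 0.01892 / 0.02771 = 0.6828
E(R_Larkin) = R_f + β × MRP = 3.7553% + 0.6828 × 5.2813% = 7.36%

7.36%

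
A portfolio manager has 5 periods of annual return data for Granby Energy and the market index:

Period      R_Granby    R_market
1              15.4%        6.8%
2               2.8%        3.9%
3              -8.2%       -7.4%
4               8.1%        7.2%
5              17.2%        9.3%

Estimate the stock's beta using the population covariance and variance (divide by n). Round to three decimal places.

1.447

Mean R_i = (15.4 + 2.8 − 8.2 + 8.1 + 17.2) / 5 = 7.0600%
Mean R_m = (6.8 + 3.9 − 7.4 + 7.2 + 9.3) / 5 = 3.9600%
Σ(R_i − R̄_i)(R_m − R̄_m) = 254.8120  ⇒  Cov = 254.8120 / 5 = 50.9624
Σ(R_m − R̄_m)² = 176.1320  ⇒  Var(R_m) = 176.1320 / 5 = 35.2264
β = Cov / Var(R_m) = 50.9624 / 35.2264 = 1.4467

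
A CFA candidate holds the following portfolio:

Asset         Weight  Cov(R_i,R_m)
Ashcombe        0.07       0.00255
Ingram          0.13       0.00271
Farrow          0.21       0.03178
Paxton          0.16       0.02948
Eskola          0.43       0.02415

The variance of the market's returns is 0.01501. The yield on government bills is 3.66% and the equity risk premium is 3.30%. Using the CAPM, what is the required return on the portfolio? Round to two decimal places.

β_Ashcombe = 0.00255 / 0.01501 = 0.1699
β_Ingram = 0.00271 / 0.01501 = 0.1805
β_Farrow = 0.03178 / 0.01501 = 2.1173
β_Paxton = 0.02948 / 0.01501 = 1.9640
β_Eskola = 0.02415 / 0.01501 = 1.6089
β_P = Σ w_i β_i = 0.07×0.1699 + 0.13×0.1805 + 0.21×2.1173 + 0.16×1.9640 + 0.43×1.6089 = 1.4861
E(R_P) = R_f + β_P × MRP = 3.66% + 1.4861 × 3.30% = 8.56%

8.56%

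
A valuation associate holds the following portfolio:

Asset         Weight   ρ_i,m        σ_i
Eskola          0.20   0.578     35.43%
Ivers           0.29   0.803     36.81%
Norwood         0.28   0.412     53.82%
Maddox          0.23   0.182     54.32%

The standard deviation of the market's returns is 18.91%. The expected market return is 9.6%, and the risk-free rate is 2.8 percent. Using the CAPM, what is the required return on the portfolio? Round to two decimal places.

β_Eskola = 0.578 × 35.43% / 18.91% = 1.0829
β_Ivers = 0.803 × 36.81% / 18.91% = 1.5631
β_Norwood = 0.412 × 53.82% / 18.91% = 1.1726
β_Maddox = 0.182 × 54.32% / 18.91% = 0.5228
β_P = Σ w_i β_i = 0.20×1.0829 + 0.29×1.5631 + 0.28×1.1726 + 0.23×0.5228 = 1.1185
MRP = 9.6% − 2.8% = 6.80%
E(R_P) = R_f + β_P × MRP = 2.8% + 1.1185 × 6.8% = 10.41%

10.41%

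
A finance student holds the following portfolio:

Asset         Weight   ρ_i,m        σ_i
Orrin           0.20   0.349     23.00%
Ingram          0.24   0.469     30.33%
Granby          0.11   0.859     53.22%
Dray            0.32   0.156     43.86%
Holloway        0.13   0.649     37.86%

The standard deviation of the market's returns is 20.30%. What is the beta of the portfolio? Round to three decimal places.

β_Orrin = 0.349 × 23.00% / 20.30% = 0.3954
β_Ingram = 0.469 × 30.33% / 20.30% = 0.7007
β_Granby = 0.859 × 53.22% / 20.30% = 2.2520
β_Dray = 0.156 × 43.86% / 20.30% = 0.3371
β_Holloway = 0.649 × 37.86% / 20.30% = 1.2104
β_P = Σ w_i β_i = 0.20×0.3954 + 0.24×0.7007 + 0.11×2.2520 + 0.32×0.3371 + 0.13×1.2104 = 0.7602

0.760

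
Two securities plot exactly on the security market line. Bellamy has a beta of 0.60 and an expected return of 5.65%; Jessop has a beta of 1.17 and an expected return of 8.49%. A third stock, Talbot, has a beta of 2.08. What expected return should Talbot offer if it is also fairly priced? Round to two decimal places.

13.02%

MRP (SML slope) = (8.49% − 5.65%) / (1.17 − 0.60) = 2.84% / 0.57 = 4.9825%
R_f (intercept) = 5.65% − 0.60 × 4.9825% = 2.6605%
E(R_Talbot) = R_f + β × MRP = 2.6605% + 2.08 × 4.9825% = 13.02%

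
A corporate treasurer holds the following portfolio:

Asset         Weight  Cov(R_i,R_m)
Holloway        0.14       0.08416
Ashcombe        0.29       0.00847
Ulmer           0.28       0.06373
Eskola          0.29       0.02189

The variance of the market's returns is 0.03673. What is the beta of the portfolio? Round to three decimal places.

β_Holloway = 0.08416 / 0.03673 = 2.2913
β_Ashcombe = 0.00847 / 0.03673 = 0.2306
β_Ulmer = 0.06373 / 0.03673 = 1.7351
β_Eskola = 0.02189 / 0.03673 = 0.5960
β_P = Σ w_i β_i = 0.14×2.2913 + 0.29×0.2306 + 0.28×1.7351 + 0.29×0.5960 = 1.0463

1.046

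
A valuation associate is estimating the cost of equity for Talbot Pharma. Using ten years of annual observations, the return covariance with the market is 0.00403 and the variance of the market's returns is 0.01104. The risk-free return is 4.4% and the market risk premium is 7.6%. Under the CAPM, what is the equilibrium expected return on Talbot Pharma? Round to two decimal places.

7.17%

β = Cov(R_i, R_m) / Var(R_m) = 0.00403 / 0.01104 = 0.3650
E(R) = R_f + β × MRP = 4.4% + 0.3650 × 7.6% = 7.17%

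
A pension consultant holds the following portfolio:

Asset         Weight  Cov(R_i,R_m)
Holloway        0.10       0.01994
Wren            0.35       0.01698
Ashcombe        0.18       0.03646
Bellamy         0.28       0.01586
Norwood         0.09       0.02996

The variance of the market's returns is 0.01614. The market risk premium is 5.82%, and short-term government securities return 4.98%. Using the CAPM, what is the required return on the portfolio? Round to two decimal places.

β_Holloway = 0.01994 / 0.01614 = 1.2354
β_Wren = 0.01698 / 0.01614 = 1.0520
β_Ashcombe = 0.03646 / 0.01614 = 2.2590
β_Bellamy = 0.01586 / 0.01614 = 0.9827
β_Norwood = 0.02996 / 0.01614 = 1.8563
β_P = Σ w_i β_i = 0.10×1.2354 + 0.35×1.0520 + 0.18×2.2590 + 0.28×0.9827 + 0.09×1.8563 = 1.3406
E(R_P) = R_f + β_P × MRP = 4.98% + 1.3406 × 5.82% = 12.78%

12.78%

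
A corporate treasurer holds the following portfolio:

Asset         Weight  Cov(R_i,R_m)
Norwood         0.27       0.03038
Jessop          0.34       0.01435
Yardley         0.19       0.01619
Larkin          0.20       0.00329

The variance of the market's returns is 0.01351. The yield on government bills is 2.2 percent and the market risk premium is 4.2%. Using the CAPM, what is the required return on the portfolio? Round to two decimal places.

β_Norwood = 0.03038 / 0.01351 = 2.2487
β_Jessop = 0.01435 / 0.01351 = 1.0622
β_Yardley = 0.01619 / 0.01351 = 1.1984
β_Larkin = 0.00329 / 0.01351 = 0.2435
β_P = Σ w_i β_i = 0.27×2.2487 + 0.34×1.0622 + 0.19×1.1984 + 0.20×0.2435 = 1.2447
E(R_P) = R_f + β_P × MRP = 2.2% + 1.2447 × 4.2% = 7.43%

7.43%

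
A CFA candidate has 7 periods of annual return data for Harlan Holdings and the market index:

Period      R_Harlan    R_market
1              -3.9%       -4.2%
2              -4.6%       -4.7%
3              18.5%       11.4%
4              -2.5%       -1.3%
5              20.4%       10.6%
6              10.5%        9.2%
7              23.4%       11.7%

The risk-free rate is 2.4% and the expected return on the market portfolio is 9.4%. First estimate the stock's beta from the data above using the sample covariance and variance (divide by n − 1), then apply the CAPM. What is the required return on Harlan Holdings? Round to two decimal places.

Mean R_i = (-3.9 − 4.6 + 18.5 − 2.5 + 20.4 + 10.5 + 23.4) / 7 = 8.8286%
Mean R_m = (-4.2 − 4.7 + 11.4 − 1.3 + 10.6 + 9.2 + 11.7) / 7 = 4.6714%
Σ(R_i − R̄_i)(R_m − R̄_m) = 550.0757  ⇒  Cov = 550.0757 / 6 = 91.6793
Σ(R_m − R̄_m)² = 352.5143  ⇒  Var(R_m) = 352.5143 / 6 = 58.7524
β = Cov / Var(R_m) = 91.6793 / 58.7524 = 1.5604
MRP = 9.4% − 2.4% = 7.00%
E(R) = R_f + β × MRP = 2.4% + 1.5604 × 7.0% = 13.32%

13.32%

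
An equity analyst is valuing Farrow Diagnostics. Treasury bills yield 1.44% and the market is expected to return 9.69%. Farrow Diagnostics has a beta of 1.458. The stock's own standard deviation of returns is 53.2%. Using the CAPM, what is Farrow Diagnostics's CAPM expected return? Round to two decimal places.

Market risk premium = E(R_m) − R_f = 9.69% − 1.44% = 8.25%
E(R) = R_f + β × MRP = 1.44% + 1.458 × 8.25% = 13.47%

13.47%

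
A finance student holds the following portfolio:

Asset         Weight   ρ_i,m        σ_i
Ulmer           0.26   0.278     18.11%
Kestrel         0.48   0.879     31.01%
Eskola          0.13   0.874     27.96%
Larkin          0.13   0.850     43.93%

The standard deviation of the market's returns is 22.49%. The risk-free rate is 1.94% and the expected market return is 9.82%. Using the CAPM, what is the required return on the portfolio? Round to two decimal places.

9.80%

β_Ulmer = 0.278 × 18.11% / 22.49% = 0.2239
β_Kestrel = 0.879 × 31.01% / 22.49% = 1.2120
β_Eskola = 0.874 × 27.96% / 22.49% = 1.0866
β_Larkin = 0.850 × 43.93% / 22.49% = 1.6603
β_P = Σ w_i β_i = 0.26×0.2239 + 0.48×1.2120 + 0.13×1.0866 + 0.13×1.6603 = 0.9971
MRP = 9.82% − 1.94% = 7.88%
E(R_P) = R_f + β_P × MRP = 1.94% + 0.9971 × 7.88% = 9.80%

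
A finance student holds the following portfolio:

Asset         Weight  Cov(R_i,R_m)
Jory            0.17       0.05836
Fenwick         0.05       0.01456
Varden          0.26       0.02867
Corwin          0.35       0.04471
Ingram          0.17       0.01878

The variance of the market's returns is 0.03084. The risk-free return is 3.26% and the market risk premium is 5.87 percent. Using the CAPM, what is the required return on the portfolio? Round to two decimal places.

10.29%

β_Jory = 0.05836 / 0.03084 = 1.8923
β_Fenwick = 0.01456 / 0.03084 = 0.4721
β_Varden = 0.02867 / 0.03084 = 0.9296
β_Corwin = 0.04471 / 0.03084 = 1.4497
β_Ingram = 0.01878 / 0.03084 = 0.6089
β_P = Σ w_i β_i = 0.17×1.8923 + 0.05×0.4721 + 0.26×0.9296 + 0.35×1.4497 + 0.17×0.6089 = 1.1979
E(R_P) = R_f + β_P × MRP = 3.26% + 1.1979 × 5.87% = 10.29%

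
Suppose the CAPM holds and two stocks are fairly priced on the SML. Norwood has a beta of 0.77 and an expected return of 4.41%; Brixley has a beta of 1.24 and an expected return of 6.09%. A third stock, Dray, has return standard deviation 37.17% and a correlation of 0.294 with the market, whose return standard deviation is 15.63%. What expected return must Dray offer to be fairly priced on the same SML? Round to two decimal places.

MRP = (6.09% − 4.41%) / (1.24 − 0.77) = 3.5745%
R_f = 4.41% − 0.77 × 3.5745% = 1.6576%
β_Dray = ρ·σ_i/σ_m = 0.294 × 37.17 / 15.63 = 0.6992
E(R_Dray) = R_f + β × MRP = 1.6576% + 0.6992 × 3.5745% = 4.16%

4.16%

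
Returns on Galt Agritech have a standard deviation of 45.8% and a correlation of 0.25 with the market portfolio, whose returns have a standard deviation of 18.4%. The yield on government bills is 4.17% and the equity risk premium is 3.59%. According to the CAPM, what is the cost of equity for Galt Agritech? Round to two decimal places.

β = ρ × σ_i / σ_m = 0.25 × 45.8% / 18.4% = 0.6223
E(R) = 4.17% + 0.6223 × 3.59% = 6.40%

6.40%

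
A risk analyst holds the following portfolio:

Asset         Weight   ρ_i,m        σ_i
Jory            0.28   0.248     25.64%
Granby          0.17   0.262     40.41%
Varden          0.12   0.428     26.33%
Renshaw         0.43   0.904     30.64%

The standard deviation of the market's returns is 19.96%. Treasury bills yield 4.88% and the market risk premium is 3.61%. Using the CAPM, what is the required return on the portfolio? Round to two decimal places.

β_Jory = 0.248 × 25.64% / 19.96% = 0.3186
β_Granby = 0.262 × 40.41% / 19.96% = 0.5304
β_Varden = 0.428 × 26.33% / 19.96% = 0.5646
β_Renshaw = 0.904 × 30.64% / 19.96% = 1.3877
β_P = Σ w_i β_i = 0.28×0.3186 + 0.17×0.5304 + 0.12×0.5646 + 0.43×1.3877 = 0.8438
E(R_P) = R_f + β_P × MRP = 4.88% + 0.8438 × 3.61% = 7.93%

7.93%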